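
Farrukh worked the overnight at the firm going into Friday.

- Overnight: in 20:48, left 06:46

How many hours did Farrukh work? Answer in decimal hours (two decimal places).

9.97 hours

Overnight: 20:48 → midnight = 3 h 12 min; midnight → 06:46 = 6 h 46 min; span 9 h 58 min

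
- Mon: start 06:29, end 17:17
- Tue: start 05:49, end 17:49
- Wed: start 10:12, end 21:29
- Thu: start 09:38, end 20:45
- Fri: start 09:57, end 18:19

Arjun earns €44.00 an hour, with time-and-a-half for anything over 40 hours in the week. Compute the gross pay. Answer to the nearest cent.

€2655.40

Mon: 06:29–17:17 = 10 h 48 min
Tue: 05:49–17:49 = 12 h 0 min
Wed: 10:12–21:29 = 11 h 17 min
Thu: 09:38–20:45 = 11 h 7 min
Fri: 09:57–18:19 = 8 h 22 min
Total worked: 53 h 34 min = 3214 min.
Regular 40 h 0 min = 2400 min at €44.00/h; overtime 13 h 34 min = 814 min at €66.00/h.
Pay = (2400 × €44.00 + 814 × €66.00) ÷ 60 = €2655.40.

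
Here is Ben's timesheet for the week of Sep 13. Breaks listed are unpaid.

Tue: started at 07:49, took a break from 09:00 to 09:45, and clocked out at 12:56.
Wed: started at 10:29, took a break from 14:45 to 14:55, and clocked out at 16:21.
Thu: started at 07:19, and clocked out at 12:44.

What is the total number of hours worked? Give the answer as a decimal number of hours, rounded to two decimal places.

Tue: 07:49–12:56 = 5 h 7 min; less 45 min break → 4 h 22 min
Wed: 10:29–16:21 = 5 h 52 min; less 10 min break → 5 h 42 min
Thu: 07:19–12:44 = 5 h 25 min
Total: 4 h 22 min + 5 h 42 min + 5 h 25 min = 15 h 29 min.

15.48 hours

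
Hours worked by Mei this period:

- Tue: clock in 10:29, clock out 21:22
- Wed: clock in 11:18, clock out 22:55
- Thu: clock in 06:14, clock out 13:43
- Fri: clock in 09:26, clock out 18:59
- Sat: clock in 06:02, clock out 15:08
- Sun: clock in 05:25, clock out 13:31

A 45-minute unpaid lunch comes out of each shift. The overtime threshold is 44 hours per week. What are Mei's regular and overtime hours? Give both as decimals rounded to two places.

Regular 44.00 hours, overtime 8.23 hours

Tue: 10:29–21:22 = 10 h 53 min; less 45 min break → 10 h 8 min
Wed: 11:18–22:55 = 11 h 37 min; less 45 min break → 10 h 52 min
Thu: 06:14–13:43 = 7 h 29 min; less 45 min break → 6 h 44 min
Fri: 09:26–18:59 = 9 h 33 min; less 45 min break → 8 h 48 min
Sat: 06:02–15:08 = 9 h 6 min; less 45 min break → 8 h 21 min
Sun: 05:25–13:31 = 8 h 6 min; less 45 min break → 7 h 21 min
Total worked: 52 h 14 min = 52.23 h.
Threshold 44 h → overtime 8 h 14 min, regular 44 h 0 min.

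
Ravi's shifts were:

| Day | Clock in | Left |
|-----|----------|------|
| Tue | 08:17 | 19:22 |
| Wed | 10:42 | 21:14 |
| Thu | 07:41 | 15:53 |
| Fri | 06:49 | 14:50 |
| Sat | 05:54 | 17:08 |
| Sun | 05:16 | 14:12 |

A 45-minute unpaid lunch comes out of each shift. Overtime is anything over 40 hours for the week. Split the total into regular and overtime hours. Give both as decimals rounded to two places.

Tue: 08:17–19:22 = 11 h 5 min; less 45 min break → 10 h 20 min
Wed: 10:42–21:14 = 10 h 32 min; less 45 min break → 9 h 47 min
Thu: 07:41–15:53 = 8 h 12 min; less 45 min break → 7 h 27 min
Fri: 06:49–14:50 = 8 h 1 min; less 45 min break → 7 h 16 min
Sat: 05:54–17:08 = 11 h 14 min; less 45 min break → 10 h 29 min
Sun: 05:16–14:12 = 8 h 56 min; less 45 min break → 8 h 11 min
Total worked: 53 h 30 min = 53.50 h.
Threshold 40 h → overtime 13 h 30 min, regular 40 h 0 min.

Regular 40.00 hours, overtime 13.50 hours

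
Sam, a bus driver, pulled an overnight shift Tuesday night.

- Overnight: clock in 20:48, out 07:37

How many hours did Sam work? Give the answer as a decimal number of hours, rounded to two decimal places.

Overnight: 20:48 → midnight = 3 h 12 min; midnight → 07:37 = 7 h 37 min; span 10 h 49 min

10.82 hours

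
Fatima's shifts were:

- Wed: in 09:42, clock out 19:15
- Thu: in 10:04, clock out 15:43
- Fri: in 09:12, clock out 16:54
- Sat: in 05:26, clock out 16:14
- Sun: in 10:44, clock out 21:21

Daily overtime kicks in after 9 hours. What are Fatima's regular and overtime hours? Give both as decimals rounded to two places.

Regular 40.35 hours, overtime 3.97 hours

Wed: 09:42–19:15 = 9 h 33 min
Thu: 10:04–15:43 = 5 h 39 min
Fri: 09:12–16:54 = 7 h 42 min
Sat: 05:26–16:14 = 10 h 48 min
Sun: 10:44–21:21 = 10 h 37 min
Wed reg 9 h 0 min / OT 0 h 33 min; Thu reg 5 h 39 min / OT 0 h 0 min; Fri reg 7 h 42 min / OT 0 h 0 min; Sat reg 9 h 0 min / OT 1 h 48 min; Sun reg 9 h 0 min / OT 1 h 37 min.
Totals: regular 40 h 21 min, overtime 3 h 58 min.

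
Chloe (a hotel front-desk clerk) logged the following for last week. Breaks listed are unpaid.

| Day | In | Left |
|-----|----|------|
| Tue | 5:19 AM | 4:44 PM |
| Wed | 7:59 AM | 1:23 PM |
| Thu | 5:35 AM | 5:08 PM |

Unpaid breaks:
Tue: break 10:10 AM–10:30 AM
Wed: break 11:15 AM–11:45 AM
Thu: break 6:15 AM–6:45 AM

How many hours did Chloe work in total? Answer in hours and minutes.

27 h 2 min

Tue: 5:19 AM–4:44 PM = 11 h 25 min; less 20 min break → 11 h 5 min
Wed: 7:59 AM–1:23 PM = 5 h 24 min; less 30 min break → 4 h 54 min
Thu: 5:35 AM–5:08 PM = 11 h 33 min; less 30 min break → 11 h 3 min
Total: 11 h 5 min + 4 h 54 min + 11 h 3 min = 27 h 2 min.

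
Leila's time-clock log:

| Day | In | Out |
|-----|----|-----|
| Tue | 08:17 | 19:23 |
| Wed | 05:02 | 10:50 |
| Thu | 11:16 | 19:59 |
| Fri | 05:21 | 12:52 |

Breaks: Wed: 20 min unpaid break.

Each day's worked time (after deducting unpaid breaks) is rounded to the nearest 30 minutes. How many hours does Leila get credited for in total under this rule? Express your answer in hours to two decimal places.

32.50 hours

Tue: 08:17–19:23 = 11 h 6 min → rounds to 11 h 0 min
Wed: 05:02–10:50 = 5 h 48 min − 20 min = 5 h 28 min → rounds to 5 h 30 min
Thu: 11:16–19:59 = 8 h 43 min → rounds to 8 h 30 min
Fri: 05:21–12:52 = 7 h 31 min → rounds to 7 h 30 min
Total credited: 32 h 30 min.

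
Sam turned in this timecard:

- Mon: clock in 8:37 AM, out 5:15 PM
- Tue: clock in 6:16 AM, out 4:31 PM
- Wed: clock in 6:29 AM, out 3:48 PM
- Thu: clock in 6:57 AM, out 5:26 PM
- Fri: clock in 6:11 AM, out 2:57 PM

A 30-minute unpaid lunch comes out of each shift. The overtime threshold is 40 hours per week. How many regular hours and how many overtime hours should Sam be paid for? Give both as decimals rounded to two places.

Regular 40.00 hours, overtime 4.95 hours

Mon: 8:37 AM–5:15 PM = 8 h 38 min; less 30 min break → 8 h 8 min
Tue: 6:16 AM–4:31 PM = 10 h 15 min; less 30 min break → 9 h 45 min
Wed: 6:29 AM–3:48 PM = 9 h 19 min; less 30 min break → 8 h 49 min
Thu: 6:57 AM–5:26 PM = 10 h 29 min; less 30 min break → 9 h 59 min
Fri: 6:11 AM–2:57 PM = 8 h 46 min; less 30 min break → 8 h 16 min
Total worked: 44 h 57 min = 44.95 h.
Threshold 40 h → overtime 4 h 57 min, regular 40 h 0 min.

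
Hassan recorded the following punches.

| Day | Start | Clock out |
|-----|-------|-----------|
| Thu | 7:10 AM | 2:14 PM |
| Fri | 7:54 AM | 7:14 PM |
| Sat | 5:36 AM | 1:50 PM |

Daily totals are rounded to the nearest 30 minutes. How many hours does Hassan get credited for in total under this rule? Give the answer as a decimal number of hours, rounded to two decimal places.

26.50 hours

Thu: 7:10 AM–2:14 PM = 7 h 4 min → rounds to 7 h 0 min
Fri: 7:54 AM–7:14 PM = 11 h 20 min → rounds to 11 h 30 min
Sat: 5:36 AM–1:50 PM = 8 h 14 min → rounds to 8 h 0 min
Total credited: 26 h 30 min.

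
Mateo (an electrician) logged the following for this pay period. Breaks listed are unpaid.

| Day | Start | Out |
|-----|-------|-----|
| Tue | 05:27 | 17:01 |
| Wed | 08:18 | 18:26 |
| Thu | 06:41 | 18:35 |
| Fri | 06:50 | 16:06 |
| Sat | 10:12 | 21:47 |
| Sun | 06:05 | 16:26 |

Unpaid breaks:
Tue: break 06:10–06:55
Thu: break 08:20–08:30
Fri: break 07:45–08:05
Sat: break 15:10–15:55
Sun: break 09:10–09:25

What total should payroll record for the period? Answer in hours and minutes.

Tue: 05:27–17:01 = 11 h 34 min; less 45 min break → 10 h 49 min
Wed: 08:18–18:26 = 10 h 8 min
Thu: 06:41–18:35 = 11 h 54 min; less 10 min break → 11 h 44 min
Fri: 06:50–16:06 = 9 h 16 min; less 20 min break → 8 h 56 min
Sat: 10:12–21:47 = 11 h 35 min; less 45 min break → 10 h 50 min
Sun: 06:05–16:26 = 10 h 21 min; less 15 min break → 10 h 6 min
Total: 10 h 49 min + 10 h 8 min + 11 h 44 min + 8 h 56 min + 10 h 50 min + 10 h 6 min = 62 h 33 min.

62 h 33 min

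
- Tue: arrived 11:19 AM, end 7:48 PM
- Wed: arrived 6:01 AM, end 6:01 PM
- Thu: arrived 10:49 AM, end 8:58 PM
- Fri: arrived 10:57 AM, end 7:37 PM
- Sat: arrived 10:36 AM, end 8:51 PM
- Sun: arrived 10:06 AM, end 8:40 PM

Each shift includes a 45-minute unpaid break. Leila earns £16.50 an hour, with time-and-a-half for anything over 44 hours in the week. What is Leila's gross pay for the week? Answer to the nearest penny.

Tue: 11:19 AM–7:48 PM = 8 h 29 min; less 45 min break → 7 h 44 min
Wed: 6:01 AM–6:01 PM = 12 h 0 min; less 45 min break → 11 h 15 min
Thu: 10:49 AM–8:58 PM = 10 h 9 min; less 45 min break → 9 h 24 min
Fri: 10:57 AM–7:37 PM = 8 h 40 min; less 45 min break → 7 h 55 min
Sat: 10:36 AM–8:51 PM = 10 h 15 min; less 45 min break → 9 h 30 min
Sun: 10:06 AM–8:40 PM = 10 h 34 min; less 45 min break → 9 h 49 min
Total worked: 55 h 37 min = 3337 min.
Regular 44 h 0 min = 2640 min at £16.50/h; overtime 11 h 37 min = 697 min at £24.75/h.
Pay = (2640 × £16.50 + 697 × £24.75) ÷ 60 = £1013.51.

£1013.51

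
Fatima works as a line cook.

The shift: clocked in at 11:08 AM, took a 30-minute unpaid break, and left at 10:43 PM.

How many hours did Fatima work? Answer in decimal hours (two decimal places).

11.08 hours

The shift: 11:08 AM–10:43 PM = 11 h 35 min; less 30 min break → 11 h 5 min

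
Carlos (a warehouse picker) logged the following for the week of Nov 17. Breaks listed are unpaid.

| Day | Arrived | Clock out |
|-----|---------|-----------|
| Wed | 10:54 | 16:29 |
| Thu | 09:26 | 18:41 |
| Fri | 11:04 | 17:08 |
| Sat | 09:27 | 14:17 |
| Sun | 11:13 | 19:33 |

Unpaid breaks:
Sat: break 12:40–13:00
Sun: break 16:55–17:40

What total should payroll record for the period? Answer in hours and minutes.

Wed: 10:54–16:29 = 5 h 35 min
Thu: 09:26–18:41 = 9 h 15 min
Fri: 11:04–17:08 = 6 h 4 min
Sat: 09:27–14:17 = 4 h 50 min; less 20 min break → 4 h 30 min
Sun: 11:13–19:33 = 8 h 20 min; less 45 min break → 7 h 35 min
Total: 5 h 35 min + 9 h 15 min + 6 h 4 min + 4 h 30 min + 7 h 35 min = 32 h 59 min.

32 h 59 min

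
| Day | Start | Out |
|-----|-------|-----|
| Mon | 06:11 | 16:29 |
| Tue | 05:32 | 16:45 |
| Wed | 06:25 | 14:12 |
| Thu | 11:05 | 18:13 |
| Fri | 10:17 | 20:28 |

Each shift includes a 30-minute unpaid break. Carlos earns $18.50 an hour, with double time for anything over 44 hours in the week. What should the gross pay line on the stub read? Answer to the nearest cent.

Mon: 06:11–16:29 = 10 h 18 min; less 30 min break → 9 h 48 min
Tue: 05:32–16:45 = 11 h 13 min; less 30 min break → 10 h 43 min
Wed: 06:25–14:12 = 7 h 47 min; less 30 min break → 7 h 17 min
Thu: 11:05–18:13 = 7 h 8 min; less 30 min break → 6 h 38 min
Fri: 10:17–20:28 = 10 h 11 min; less 30 min break → 9 h 41 min
Total worked: 44 h 7 min = 2647 min.
Regular 44 h 0 min = 2640 min at $18.50/h; overtime 0 h 7 min = 7 min at $37.00/h.
Pay = (2640 × $18.50 + 7 × $37.00) ÷ 60 = $818.32.

$818.32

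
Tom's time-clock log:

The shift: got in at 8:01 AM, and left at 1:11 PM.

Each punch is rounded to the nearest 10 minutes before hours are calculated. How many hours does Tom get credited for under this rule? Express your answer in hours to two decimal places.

The shift: in 8:01 AM→8:00 AM, out 1:11 PM→1:10 PM; 5 h 10 min

5.17 hours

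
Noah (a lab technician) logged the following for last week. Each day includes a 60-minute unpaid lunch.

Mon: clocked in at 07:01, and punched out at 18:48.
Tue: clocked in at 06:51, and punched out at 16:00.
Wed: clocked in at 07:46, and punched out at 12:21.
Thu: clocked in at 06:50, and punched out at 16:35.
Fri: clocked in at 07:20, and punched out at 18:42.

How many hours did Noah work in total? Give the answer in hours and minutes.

Mon: 07:01–18:48 = 11 h 47 min; less 60 min break → 10 h 47 min
Tue: 06:51–16:00 = 9 h 9 min; less 60 min break → 8 h 9 min
Wed: 07:46–12:21 = 4 h 35 min; less 60 min break → 3 h 35 min
Thu: 06:50–16:35 = 9 h 45 min; less 60 min break → 8 h 45 min
Fri: 07:20–18:42 = 11 h 22 min; less 60 min break → 10 h 22 min
Total: 10 h 47 min + 8 h 9 min + 3 h 35 min + 8 h 45 min + 10 h 22 min = 41 h 38 min.

41 h 38 min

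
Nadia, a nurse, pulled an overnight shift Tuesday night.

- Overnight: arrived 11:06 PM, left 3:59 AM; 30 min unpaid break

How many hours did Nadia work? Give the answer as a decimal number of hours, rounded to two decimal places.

Overnight: 11:06 PM → midnight = 0 h 54 min; midnight → 3:59 AM = 3 h 59 min; span 4 h 53 min; less 30 min break → 4 h 23 min

4.38 hours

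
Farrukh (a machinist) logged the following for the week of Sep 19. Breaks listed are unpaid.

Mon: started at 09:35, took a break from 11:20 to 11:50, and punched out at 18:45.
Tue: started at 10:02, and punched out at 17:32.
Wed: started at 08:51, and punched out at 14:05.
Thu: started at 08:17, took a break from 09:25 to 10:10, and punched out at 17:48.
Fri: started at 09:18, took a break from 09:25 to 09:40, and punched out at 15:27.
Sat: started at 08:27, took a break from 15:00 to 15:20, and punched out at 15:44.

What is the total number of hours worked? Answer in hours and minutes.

Mon: 09:35–18:45 = 9 h 10 min; less 30 min break → 8 h 40 min
Tue: 10:02–17:32 = 7 h 30 min
Wed: 08:51–14:05 = 5 h 14 min
Thu: 08:17–17:48 = 9 h 31 min; less 45 min break → 8 h 46 min
Fri: 09:18–15:27 = 6 h 9 min; less 15 min break → 5 h 54 min
Sat: 08:27–15:44 = 7 h 17 min; less 20 min break → 6 h 57 min
Total: 8 h 40 min + 7 h 30 min + 5 h 14 min + 8 h 46 min + 5 h 54 min + 6 h 57 min = 43 h 1 min.

43 h 1 min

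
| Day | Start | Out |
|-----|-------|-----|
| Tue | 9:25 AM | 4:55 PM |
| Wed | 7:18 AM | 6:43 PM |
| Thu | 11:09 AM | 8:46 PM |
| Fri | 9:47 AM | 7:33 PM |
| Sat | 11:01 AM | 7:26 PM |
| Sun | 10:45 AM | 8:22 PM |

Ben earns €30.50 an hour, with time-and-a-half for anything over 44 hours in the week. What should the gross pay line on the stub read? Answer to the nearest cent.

Tue: 9:25 AM–4:55 PM = 7 h 30 min
Wed: 7:18 AM–6:43 PM = 11 h 25 min
Thu: 11:09 AM–8:46 PM = 9 h 37 min
Fri: 9:47 AM–7:33 PM = 9 h 46 min
Sat: 11:01 AM–7:26 PM = 8 h 25 min
Sun: 10:45 AM–8:22 PM = 9 h 37 min
Total worked: 56 h 20 min = 3380 min.
Regular 44 h 0 min = 2640 min at €30.50/h; overtime 12 h 20 min = 740 min at €45.75/h.
Pay = (2640 × €30.50 + 740 × €45.75) ÷ 60 = €1906.25.

€1906.25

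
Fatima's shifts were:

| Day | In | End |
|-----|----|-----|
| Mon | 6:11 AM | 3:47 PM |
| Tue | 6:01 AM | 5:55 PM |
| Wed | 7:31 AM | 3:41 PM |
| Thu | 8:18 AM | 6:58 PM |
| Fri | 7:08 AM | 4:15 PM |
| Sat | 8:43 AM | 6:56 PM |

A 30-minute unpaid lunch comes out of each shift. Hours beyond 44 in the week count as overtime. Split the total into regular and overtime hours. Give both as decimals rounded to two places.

Regular 44.00 hours, overtime 12.67 hours

Mon: 6:11 AM–3:47 PM = 9 h 36 min; less 30 min break → 9 h 6 min
Tue: 6:01 AM–5:55 PM = 11 h 54 min; less 30 min break → 11 h 24 min
Wed: 7:31 AM–3:41 PM = 8 h 10 min; less 30 min break → 7 h 40 min
Thu: 8:18 AM–6:58 PM = 10 h 40 min; less 30 min break → 10 h 10 min
Fri: 7:08 AM–4:15 PM = 9 h 7 min; less 30 min break → 8 h 37 min
Sat: 8:43 AM–6:56 PM = 10 h 13 min; less 30 min break → 9 h 43 min
Total worked: 56 h 40 min = 56.67 h.
Threshold 44 h → overtime 12 h 40 min, regular 44 h 0 min.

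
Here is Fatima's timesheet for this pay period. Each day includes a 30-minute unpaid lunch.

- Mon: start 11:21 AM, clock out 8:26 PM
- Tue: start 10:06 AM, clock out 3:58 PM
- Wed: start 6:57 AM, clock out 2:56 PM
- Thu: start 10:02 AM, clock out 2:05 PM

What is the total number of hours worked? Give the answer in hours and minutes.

24 h 59 min

Mon: 11:21 AM–8:26 PM = 9 h 5 min; less 30 min break → 8 h 35 min
Tue: 10:06 AM–3:58 PM = 5 h 52 min; less 30 min break → 5 h 22 min
Wed: 6:57 AM–2:56 PM = 7 h 59 min; less 30 min break → 7 h 29 min
Thu: 10:02 AM–2:05 PM = 4 h 3 min; less 30 min break → 3 h 33 min
Total: 8 h 35 min + 5 h 22 min + 7 h 29 min + 3 h 33 min = 24 h 59 min.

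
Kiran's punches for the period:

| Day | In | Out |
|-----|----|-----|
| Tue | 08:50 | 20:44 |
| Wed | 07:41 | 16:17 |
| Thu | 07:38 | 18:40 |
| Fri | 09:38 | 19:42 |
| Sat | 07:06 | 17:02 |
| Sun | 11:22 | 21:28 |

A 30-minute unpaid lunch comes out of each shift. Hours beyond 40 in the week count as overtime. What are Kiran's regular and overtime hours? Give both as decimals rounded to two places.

Regular 40.00 hours, overtime 18.63 hours

Tue: 08:50–20:44 = 11 h 54 min; less 30 min break → 11 h 24 min
Wed: 07:41–16:17 = 8 h 36 min; less 30 min break → 8 h 6 min
Thu: 07:38–18:40 = 11 h 2 min; less 30 min break → 10 h 32 min
Fri: 09:38–19:42 = 10 h 4 min; less 30 min break → 9 h 34 min
Sat: 07:06–17:02 = 9 h 56 min; less 30 min break → 9 h 26 min
Sun: 11:22–21:28 = 10 h 6 min; less 30 min break → 9 h 36 min
Total worked: 58 h 38 min = 58.63 h.
Threshold 40 h → overtime 18 h 38 min, regular 40 h 0 min.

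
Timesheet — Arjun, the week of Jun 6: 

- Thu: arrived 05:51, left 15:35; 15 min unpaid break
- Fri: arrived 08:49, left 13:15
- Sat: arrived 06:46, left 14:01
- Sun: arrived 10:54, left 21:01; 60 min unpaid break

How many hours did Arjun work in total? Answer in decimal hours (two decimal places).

30.28 hours

Thu: 05:51–15:35 = 9 h 44 min; less 15 min break → 9 h 29 min
Fri: 08:49–13:15 = 4 h 26 min
Sat: 06:46–14:01 = 7 h 15 min
Sun: 10:54–21:01 = 10 h 7 min; less 60 min break → 9 h 7 min
Total: 9 h 29 min + 4 h 26 min + 7 h 15 min + 9 h 7 min = 30 h 17 min.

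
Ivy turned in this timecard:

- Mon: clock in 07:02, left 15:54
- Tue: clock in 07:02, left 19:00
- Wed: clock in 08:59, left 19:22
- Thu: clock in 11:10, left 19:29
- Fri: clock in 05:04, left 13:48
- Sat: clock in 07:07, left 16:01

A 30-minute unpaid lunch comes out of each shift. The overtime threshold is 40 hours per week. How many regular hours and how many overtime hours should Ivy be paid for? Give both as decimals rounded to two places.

Regular 40.00 hours, overtime 14.17 hours

Mon: 07:02–15:54 = 8 h 52 min; less 30 min break → 8 h 22 min
Tue: 07:02–19:00 = 11 h 58 min; less 30 min break → 11 h 28 min
Wed: 08:59–19:22 = 10 h 23 min; less 30 min break → 9 h 53 min
Thu: 11:10–19:29 = 8 h 19 min; less 30 min break → 7 h 49 min
Fri: 05:04–13:48 = 8 h 44 min; less 30 min break → 8 h 14 min
Sat: 07:07–16:01 = 8 h 54 min; less 30 min break → 8 h 24 min
Total worked: 54 h 10 min = 54.17 h.
Threshold 40 h → overtime 14 h 10 min, regular 40 h 0 min.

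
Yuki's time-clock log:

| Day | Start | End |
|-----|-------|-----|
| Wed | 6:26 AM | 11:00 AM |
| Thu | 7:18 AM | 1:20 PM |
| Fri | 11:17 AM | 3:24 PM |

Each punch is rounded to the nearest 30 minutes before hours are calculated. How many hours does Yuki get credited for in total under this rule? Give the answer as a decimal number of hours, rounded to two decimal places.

Wed: in 6:26 AM→6:30 AM, out 11:00 AM→11:00 AM; 4 h 30 min
Thu: in 7:18 AM→7:30 AM, out 1:20 PM→1:30 PM; 6 h 0 min
Fri: in 11:17 AM→11:30 AM, out 3:24 PM→3:30 PM; 4 h 0 min
Total credited: 14 h 30 min.

14.50 hours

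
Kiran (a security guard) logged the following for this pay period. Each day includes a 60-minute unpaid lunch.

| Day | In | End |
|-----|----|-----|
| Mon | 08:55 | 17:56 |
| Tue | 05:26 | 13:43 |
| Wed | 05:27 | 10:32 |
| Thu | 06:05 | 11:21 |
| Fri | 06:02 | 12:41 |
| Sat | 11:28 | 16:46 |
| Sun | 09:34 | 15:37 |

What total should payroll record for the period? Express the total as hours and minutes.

38 h 39 min

Mon: 08:55–17:56 = 9 h 1 min; less 60 min break → 8 h 1 min
Tue: 05:26–13:43 = 8 h 17 min; less 60 min break → 7 h 17 min
Wed: 05:27–10:32 = 5 h 5 min; less 60 min break → 4 h 5 min
Thu: 06:05–11:21 = 5 h 16 min; less 60 min break → 4 h 16 min
Fri: 06:02–12:41 = 6 h 39 min; less 60 min break → 5 h 39 min
Sat: 11:28–16:46 = 5 h 18 min; less 60 min break → 4 h 18 min
Sun: 09:34–15:37 = 6 h 3 min; less 60 min break → 5 h 3 min
Total: 8 h 1 min + 7 h 17 min + 4 h 5 min + 4 h 16 min + 5 h 39 min + 4 h 18 min + 5 h 3 min = 38 h 39 min.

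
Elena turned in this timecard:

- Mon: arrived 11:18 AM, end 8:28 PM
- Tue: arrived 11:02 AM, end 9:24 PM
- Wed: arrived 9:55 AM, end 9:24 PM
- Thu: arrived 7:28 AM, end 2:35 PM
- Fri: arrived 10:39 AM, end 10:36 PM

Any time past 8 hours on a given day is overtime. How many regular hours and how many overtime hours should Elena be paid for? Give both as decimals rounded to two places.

Mon: 11:18 AM–8:28 PM = 9 h 10 min
Tue: 11:02 AM–9:24 PM = 10 h 22 min
Wed: 9:55 AM–9:24 PM = 11 h 29 min
Thu: 7:28 AM–2:35 PM = 7 h 7 min
Fri: 10:39 AM–10:36 PM = 11 h 57 min
Mon reg 8 h 0 min / OT 1 h 10 min; Tue reg 8 h 0 min / OT 2 h 22 min; Wed reg 8 h 0 min / OT 3 h 29 min; Thu reg 7 h 7 min / OT 0 h 0 min; Fri reg 8 h 0 min / OT 3 h 57 min.
Totals: regular 39 h 7 min, overtime 10 h 58 min.

Regular 39.12 hours, overtime 10.97 hours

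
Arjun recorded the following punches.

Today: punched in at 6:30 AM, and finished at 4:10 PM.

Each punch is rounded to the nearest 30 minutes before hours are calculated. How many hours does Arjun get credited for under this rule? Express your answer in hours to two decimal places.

Today: in 6:30 AM→6:30 AM, out 4:10 PM→4:00 PM; 9 h 30 min

9.50 hours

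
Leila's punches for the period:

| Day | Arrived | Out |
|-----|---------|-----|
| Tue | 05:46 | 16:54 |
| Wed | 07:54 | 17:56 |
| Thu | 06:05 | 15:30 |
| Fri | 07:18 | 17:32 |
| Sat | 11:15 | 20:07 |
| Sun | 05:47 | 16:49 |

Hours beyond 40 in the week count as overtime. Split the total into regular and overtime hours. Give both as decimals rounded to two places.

Regular 40.00 hours, overtime 20.72 hours

Tue: 05:46–16:54 = 11 h 8 min
Wed: 07:54–17:56 = 10 h 2 min
Thu: 06:05–15:30 = 9 h 25 min
Fri: 07:18–17:32 = 10 h 14 min
Sat: 11:15–20:07 = 8 h 52 min
Sun: 05:47–16:49 = 11 h 2 min
Total worked: 60 h 43 min = 60.72 h.
Threshold 40 h → overtime 20 h 43 min, regular 40 h 0 min.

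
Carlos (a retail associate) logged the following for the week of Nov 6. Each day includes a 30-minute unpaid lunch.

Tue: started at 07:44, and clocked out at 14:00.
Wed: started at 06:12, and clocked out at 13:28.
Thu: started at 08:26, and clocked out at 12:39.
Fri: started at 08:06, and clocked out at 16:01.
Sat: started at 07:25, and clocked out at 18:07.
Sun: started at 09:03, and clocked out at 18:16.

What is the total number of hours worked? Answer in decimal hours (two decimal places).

Tue: 07:44–14:00 = 6 h 16 min; less 30 min break → 5 h 46 min
Wed: 06:12–13:28 = 7 h 16 min; less 30 min break → 6 h 46 min
Thu: 08:26–12:39 = 4 h 13 min; less 30 min break → 3 h 43 min
Fri: 08:06–16:01 = 7 h 55 min; less 30 min break → 7 h 25 min
Sat: 07:25–18:07 = 10 h 42 min; less 30 min break → 10 h 12 min
Sun: 09:03–18:16 = 9 h 13 min; less 30 min break → 8 h 43 min
Total: 5 h 46 min + 6 h 46 min + 3 h 43 min + 7 h 25 min + 10 h 12 min + 8 h 43 min = 42 h 35 min.

42.58 hours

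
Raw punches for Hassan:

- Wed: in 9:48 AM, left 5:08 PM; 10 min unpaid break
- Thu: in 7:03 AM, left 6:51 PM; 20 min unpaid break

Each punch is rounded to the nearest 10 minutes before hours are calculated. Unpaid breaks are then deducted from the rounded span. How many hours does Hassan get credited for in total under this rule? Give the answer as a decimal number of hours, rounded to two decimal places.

Wed: in 9:48 AM→9:50 AM, out 5:08 PM→5:10 PM; 7 h 20 min − 10 min = 7 h 10 min
Thu: in 7:03 AM→7:00 AM, out 6:51 PM→6:50 PM; 11 h 50 min − 20 min = 11 h 30 min
Total credited: 18 h 40 min.

18.67 hours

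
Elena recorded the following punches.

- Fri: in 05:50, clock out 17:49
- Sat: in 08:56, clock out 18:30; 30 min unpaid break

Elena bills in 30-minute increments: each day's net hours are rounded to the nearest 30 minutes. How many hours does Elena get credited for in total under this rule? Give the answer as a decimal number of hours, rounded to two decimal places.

21.00 hours

Fri: 05:50–17:49 = 11 h 59 min → rounds to 12 h 0 min
Sat: 08:56–18:30 = 9 h 34 min − 30 min = 9 h 4 min → rounds to 9 h 0 min
Total credited: 21 h 0 min.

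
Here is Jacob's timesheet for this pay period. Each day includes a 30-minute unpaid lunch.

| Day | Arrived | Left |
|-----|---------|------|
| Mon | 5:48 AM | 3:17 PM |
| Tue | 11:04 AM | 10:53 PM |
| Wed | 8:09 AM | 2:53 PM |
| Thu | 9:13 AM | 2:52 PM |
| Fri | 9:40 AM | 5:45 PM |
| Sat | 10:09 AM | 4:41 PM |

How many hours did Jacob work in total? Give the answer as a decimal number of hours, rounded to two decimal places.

Mon: 5:48 AM–3:17 PM = 9 h 29 min; less 30 min break → 8 h 59 min
Tue: 11:04 AM–10:53 PM = 11 h 49 min; less 30 min break → 11 h 19 min
Wed: 8:09 AM–2:53 PM = 6 h 44 min; less 30 min break → 6 h 14 min
Thu: 9:13 AM–2:52 PM = 5 h 39 min; less 30 min break → 5 h 9 min
Fri: 9:40 AM–5:45 PM = 8 h 5 min; less 30 min break → 7 h 35 min
Sat: 10:09 AM–4:41 PM = 6 h 32 min; less 30 min break → 6 h 2 min
Total: 8 h 59 min + 11 h 19 min + 6 h 14 min + 5 h 9 min + 7 h 35 min + 6 h 2 min = 45 h 18 min.

45.30 hours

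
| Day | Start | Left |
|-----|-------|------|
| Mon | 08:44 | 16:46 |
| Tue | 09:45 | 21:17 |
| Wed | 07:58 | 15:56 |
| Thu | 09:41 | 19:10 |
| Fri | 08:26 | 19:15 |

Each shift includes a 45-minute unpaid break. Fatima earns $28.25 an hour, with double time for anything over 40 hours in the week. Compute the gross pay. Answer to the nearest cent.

$1360.71

Mon: 08:44–16:46 = 8 h 2 min; less 45 min break → 7 h 17 min
Tue: 09:45–21:17 = 11 h 32 min; less 45 min break → 10 h 47 min
Wed: 07:58–15:56 = 7 h 58 min; less 45 min break → 7 h 13 min
Thu: 09:41–19:10 = 9 h 29 min; less 45 min break → 8 h 44 min
Fri: 08:26–19:15 = 10 h 49 min; less 45 min break → 10 h 4 min
Total worked: 44 h 5 min = 2645 min.
Regular 40 h 0 min = 2400 min at $28.25/h; overtime 4 h 5 min = 245 min at $56.50/h.
Pay = (2400 × $28.25 + 245 × $56.50) ÷ 60 = $1360.71.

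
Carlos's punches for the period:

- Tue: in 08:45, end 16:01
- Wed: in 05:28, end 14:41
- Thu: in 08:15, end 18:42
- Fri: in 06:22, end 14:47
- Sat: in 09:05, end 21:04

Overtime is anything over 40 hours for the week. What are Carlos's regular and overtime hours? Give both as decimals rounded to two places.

Tue: 08:45–16:01 = 7 h 16 min
Wed: 05:28–14:41 = 9 h 13 min
Thu: 08:15–18:42 = 10 h 27 min
Fri: 06:22–14:47 = 8 h 25 min
Sat: 09:05–21:04 = 11 h 59 min
Total worked: 47 h 20 min = 47.33 h.
Threshold 40 h → overtime 7 h 20 min, regular 40 h 0 min.

Regular 40.00 hours, overtime 7.33 hours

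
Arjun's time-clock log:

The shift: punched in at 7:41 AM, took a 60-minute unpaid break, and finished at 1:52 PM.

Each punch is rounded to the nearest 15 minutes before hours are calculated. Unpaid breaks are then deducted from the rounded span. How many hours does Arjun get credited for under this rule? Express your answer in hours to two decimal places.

5.00 hours

The shift: in 7:41 AM→7:45 AM, out 1:52 PM→1:45 PM; 6 h 0 min − 60 min = 5 h 0 min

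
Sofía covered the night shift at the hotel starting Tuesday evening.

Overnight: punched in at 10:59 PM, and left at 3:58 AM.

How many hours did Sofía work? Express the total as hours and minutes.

Overnight: 10:59 PM → midnight = 1 h 1 min; midnight → 3:58 AM = 3 h 58 min; span 4 h 59 min

4 h 59 min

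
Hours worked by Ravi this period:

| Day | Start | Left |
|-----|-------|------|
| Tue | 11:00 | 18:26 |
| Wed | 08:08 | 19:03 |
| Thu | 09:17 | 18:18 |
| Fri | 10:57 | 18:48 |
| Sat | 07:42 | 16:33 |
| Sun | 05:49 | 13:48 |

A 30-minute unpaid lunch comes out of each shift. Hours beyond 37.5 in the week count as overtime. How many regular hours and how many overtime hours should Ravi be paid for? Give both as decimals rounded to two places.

Regular 37.50 hours, overtime 11.55 hours

Tue: 11:00–18:26 = 7 h 26 min; less 30 min break → 6 h 56 min
Wed: 08:08–19:03 = 10 h 55 min; less 30 min break → 10 h 25 min
Thu: 09:17–18:18 = 9 h 1 min; less 30 min break → 8 h 31 min
Fri: 10:57–18:48 = 7 h 51 min; less 30 min break → 7 h 21 min
Sat: 07:42–16:33 = 8 h 51 min; less 30 min break → 8 h 21 min
Sun: 05:49–13:48 = 7 h 59 min; less 30 min break → 7 h 29 min
Total worked: 49 h 3 min = 49.05 h.
Threshold 37.5 h → overtime 11 h 33 min, regular 37 h 30 min.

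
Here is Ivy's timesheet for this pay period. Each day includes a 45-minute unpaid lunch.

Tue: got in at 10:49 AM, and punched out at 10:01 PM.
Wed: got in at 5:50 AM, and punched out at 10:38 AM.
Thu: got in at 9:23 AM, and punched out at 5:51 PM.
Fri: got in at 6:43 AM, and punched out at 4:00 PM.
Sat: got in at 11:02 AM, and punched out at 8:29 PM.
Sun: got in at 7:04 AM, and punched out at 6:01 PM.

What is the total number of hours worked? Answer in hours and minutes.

49 h 39 min

Tue: 10:49 AM–10:01 PM = 11 h 12 min; less 45 min break → 10 h 27 min
Wed: 5:50 AM–10:38 AM = 4 h 48 min; less 45 min break → 4 h 3 min
Thu: 9:23 AM–5:51 PM = 8 h 28 min; less 45 min break → 7 h 43 min
Fri: 6:43 AM–4:00 PM = 9 h 17 min; less 45 min break → 8 h 32 min
Sat: 11:02 AM–8:29 PM = 9 h 27 min; less 45 min break → 8 h 42 min
Sun: 7:04 AM–6:01 PM = 10 h 57 min; less 45 min break → 10 h 12 min
Total: 10 h 27 min + 4 h 3 min + 7 h 43 min + 8 h 32 min + 8 h 42 min + 10 h 12 min = 49 h 39 min.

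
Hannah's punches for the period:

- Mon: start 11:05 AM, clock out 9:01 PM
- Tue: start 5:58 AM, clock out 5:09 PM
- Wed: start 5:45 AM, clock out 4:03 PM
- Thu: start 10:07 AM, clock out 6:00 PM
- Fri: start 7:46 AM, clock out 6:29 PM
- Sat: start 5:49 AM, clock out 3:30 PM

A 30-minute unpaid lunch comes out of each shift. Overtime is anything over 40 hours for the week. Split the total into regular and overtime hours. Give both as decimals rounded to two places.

Regular 40.00 hours, overtime 16.70 hours

Mon: 11:05 AM–9:01 PM = 9 h 56 min; less 30 min break → 9 h 26 min
Tue: 5:58 AM–5:09 PM = 11 h 11 min; less 30 min break → 10 h 41 min
Wed: 5:45 AM–4:03 PM = 10 h 18 min; less 30 min break → 9 h 48 min
Thu: 10:07 AM–6:00 PM = 7 h 53 min; less 30 min break → 7 h 23 min
Fri: 7:46 AM–6:29 PM = 10 h 43 min; less 30 min break → 10 h 13 min
Sat: 5:49 AM–3:30 PM = 9 h 41 min; less 30 min break → 9 h 11 min
Total worked: 56 h 42 min = 56.70 h.
Threshold 40 h → overtime 16 h 42 min, regular 40 h 0 min.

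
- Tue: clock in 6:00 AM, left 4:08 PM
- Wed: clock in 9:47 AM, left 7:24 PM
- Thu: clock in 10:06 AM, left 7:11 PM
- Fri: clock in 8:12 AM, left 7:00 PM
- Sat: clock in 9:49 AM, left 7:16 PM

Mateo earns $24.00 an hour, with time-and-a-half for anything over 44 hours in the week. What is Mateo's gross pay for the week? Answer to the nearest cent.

Tue: 6:00 AM–4:08 PM = 10 h 8 min
Wed: 9:47 AM–7:24 PM = 9 h 37 min
Thu: 10:06 AM–7:11 PM = 9 h 5 min
Fri: 8:12 AM–7:00 PM = 10 h 48 min
Sat: 9:49 AM–7:16 PM = 9 h 27 min
Total worked: 49 h 5 min = 2945 min.
Regular 44 h 0 min = 2640 min at $24.00/h; overtime 5 h 5 min = 305 min at $36.00/h.
Pay = (2640 × $24.00 + 305 × $36.00) ÷ 60 = $1239.00.

$1239.00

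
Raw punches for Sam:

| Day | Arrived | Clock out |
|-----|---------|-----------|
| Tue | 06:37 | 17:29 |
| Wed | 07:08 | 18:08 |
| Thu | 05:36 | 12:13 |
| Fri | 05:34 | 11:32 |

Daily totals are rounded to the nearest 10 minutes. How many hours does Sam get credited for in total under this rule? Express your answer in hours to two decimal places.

Tue: 06:37–17:29 = 10 h 52 min → rounds to 10 h 50 min
Wed: 07:08–18:08 = 11 h 0 min → rounds to 11 h 0 min
Thu: 05:36–12:13 = 6 h 37 min → rounds to 6 h 40 min
Fri: 05:34–11:32 = 5 h 58 min → rounds to 6 h 0 min
Total credited: 34 h 30 min.

34.50 hours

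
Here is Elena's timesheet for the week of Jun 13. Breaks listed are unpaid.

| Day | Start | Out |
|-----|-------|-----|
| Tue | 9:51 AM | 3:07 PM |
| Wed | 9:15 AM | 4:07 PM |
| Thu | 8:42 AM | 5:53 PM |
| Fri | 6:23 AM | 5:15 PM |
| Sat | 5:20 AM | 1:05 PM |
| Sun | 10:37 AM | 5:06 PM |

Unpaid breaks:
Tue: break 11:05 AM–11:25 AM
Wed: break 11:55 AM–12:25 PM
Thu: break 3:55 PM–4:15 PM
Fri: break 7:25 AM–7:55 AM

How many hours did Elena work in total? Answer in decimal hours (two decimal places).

44.75 hours

Tue: 9:51 AM–3:07 PM = 5 h 16 min; less 20 min break → 4 h 56 min
Wed: 9:15 AM–4:07 PM = 6 h 52 min; less 30 min break → 6 h 22 min
Thu: 8:42 AM–5:53 PM = 9 h 11 min; less 20 min break → 8 h 51 min
Fri: 6:23 AM–5:15 PM = 10 h 52 min; less 30 min break → 10 h 22 min
Sat: 5:20 AM–1:05 PM = 7 h 45 min
Sun: 10:37 AM–5:06 PM = 6 h 29 min
Total: 4 h 56 min + 6 h 22 min + 8 h 51 min + 10 h 22 min + 7 h 45 min + 6 h 29 min = 44 h 45 min.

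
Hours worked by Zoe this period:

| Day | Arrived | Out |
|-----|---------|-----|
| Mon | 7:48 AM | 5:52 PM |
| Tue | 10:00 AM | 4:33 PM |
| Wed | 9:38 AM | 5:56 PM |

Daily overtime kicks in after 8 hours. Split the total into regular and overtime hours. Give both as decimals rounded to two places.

Mon: 7:48 AM–5:52 PM = 10 h 4 min
Tue: 10:00 AM–4:33 PM = 6 h 33 min
Wed: 9:38 AM–5:56 PM = 8 h 18 min
Mon reg 8 h 0 min / OT 2 h 4 min; Tue reg 6 h 33 min / OT 0 h 0 min; Wed reg 8 h 0 min / OT 0 h 18 min.
Totals: regular 22 h 33 min, overtime 2 h 22 min.

Regular 22.55 hours, overtime 2.37 hours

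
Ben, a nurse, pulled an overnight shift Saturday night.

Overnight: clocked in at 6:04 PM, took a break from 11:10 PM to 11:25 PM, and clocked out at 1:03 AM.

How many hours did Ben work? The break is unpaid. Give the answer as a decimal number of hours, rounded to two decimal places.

Overnight: 6:04 PM → midnight = 5 h 56 min; midnight → 1:03 AM = 1 h 3 min; span 6 h 59 min; less 15 min break → 6 h 44 min

6.73 hours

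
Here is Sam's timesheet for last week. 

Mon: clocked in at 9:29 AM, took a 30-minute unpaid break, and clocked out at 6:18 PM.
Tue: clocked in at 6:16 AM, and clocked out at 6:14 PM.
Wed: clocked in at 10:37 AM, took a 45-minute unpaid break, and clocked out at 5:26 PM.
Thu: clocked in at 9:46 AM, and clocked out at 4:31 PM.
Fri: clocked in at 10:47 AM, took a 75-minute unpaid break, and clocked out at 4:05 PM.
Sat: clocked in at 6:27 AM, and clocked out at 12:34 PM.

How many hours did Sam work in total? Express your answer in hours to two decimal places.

43.27 hours

Mon: 9:29 AM–6:18 PM = 8 h 49 min; less 30 min break → 8 h 19 min
Tue: 6:16 AM–6:14 PM = 11 h 58 min
Wed: 10:37 AM–5:26 PM = 6 h 49 min; less 45 min break → 6 h 4 min
Thu: 9:46 AM–4:31 PM = 6 h 45 min
Fri: 10:47 AM–4:05 PM = 5 h 18 min; less 75 min break → 4 h 3 min
Sat: 6:27 AM–12:34 PM = 6 h 7 min
Total: 8 h 19 min + 11 h 58 min + 6 h 4 min + 6 h 45 min + 4 h 3 min + 6 h 7 min = 43 h 16 min.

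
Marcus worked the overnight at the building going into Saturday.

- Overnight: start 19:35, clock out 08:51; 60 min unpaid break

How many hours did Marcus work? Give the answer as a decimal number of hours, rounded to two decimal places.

12.27 hours

Overnight: 19:35 → midnight = 4 h 25 min; midnight → 08:51 = 8 h 51 min; span 13 h 16 min; less 60 min break → 12 h 16 min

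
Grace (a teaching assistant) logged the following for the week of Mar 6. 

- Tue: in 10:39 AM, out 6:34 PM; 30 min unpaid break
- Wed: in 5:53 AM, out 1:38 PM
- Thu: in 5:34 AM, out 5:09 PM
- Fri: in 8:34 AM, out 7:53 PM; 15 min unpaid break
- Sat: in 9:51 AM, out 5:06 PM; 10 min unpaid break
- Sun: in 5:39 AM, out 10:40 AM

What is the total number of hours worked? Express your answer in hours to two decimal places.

Tue: 10:39 AM–6:34 PM = 7 h 55 min; less 30 min break → 7 h 25 min
Wed: 5:53 AM–1:38 PM = 7 h 45 min
Thu: 5:34 AM–5:09 PM = 11 h 35 min
Fri: 8:34 AM–7:53 PM = 11 h 19 min; less 15 min break → 11 h 4 min
Sat: 9:51 AM–5:06 PM = 7 h 15 min; less 10 min break → 7 h 5 min
Sun: 5:39 AM–10:40 AM = 5 h 1 min
Total: 7 h 25 min + 7 h 45 min + 11 h 35 min + 11 h 4 min + 7 h 5 min + 5 h 1 min = 49 h 55 min.

49.92 hours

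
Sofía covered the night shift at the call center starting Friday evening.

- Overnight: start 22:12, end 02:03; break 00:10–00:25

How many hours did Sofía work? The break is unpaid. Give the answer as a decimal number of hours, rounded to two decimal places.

3.60 hours

Overnight: 22:12 → midnight = 1 h 48 min; midnight → 02:03 = 2 h 3 min; span 3 h 51 min; less 15 min break → 3 h 36 min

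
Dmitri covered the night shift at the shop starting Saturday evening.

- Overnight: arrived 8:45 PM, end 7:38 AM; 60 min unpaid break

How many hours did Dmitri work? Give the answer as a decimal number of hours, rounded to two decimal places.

9.88 hours

Overnight: 8:45 PM → midnight = 3 h 15 min; midnight → 7:38 AM = 7 h 38 min; span 10 h 53 min; less 60 min break → 9 h 53 min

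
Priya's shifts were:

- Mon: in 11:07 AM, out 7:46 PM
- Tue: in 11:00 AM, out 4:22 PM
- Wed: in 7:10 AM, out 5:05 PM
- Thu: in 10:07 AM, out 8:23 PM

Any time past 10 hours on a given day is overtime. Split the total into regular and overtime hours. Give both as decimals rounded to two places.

Mon: 11:07 AM–7:46 PM = 8 h 39 min
Tue: 11:00 AM–4:22 PM = 5 h 22 min
Wed: 7:10 AM–5:05 PM = 9 h 55 min
Thu: 10:07 AM–8:23 PM = 10 h 16 min
Mon reg 8 h 39 min / OT 0 h 0 min; Tue reg 5 h 22 min / OT 0 h 0 min; Wed reg 9 h 55 min / OT 0 h 0 min; Thu reg 10 h 0 min / OT 0 h 16 min.
Totals: regular 33 h 56 min, overtime 0 h 16 min.

Regular 33.93 hours, overtime 0.27 hours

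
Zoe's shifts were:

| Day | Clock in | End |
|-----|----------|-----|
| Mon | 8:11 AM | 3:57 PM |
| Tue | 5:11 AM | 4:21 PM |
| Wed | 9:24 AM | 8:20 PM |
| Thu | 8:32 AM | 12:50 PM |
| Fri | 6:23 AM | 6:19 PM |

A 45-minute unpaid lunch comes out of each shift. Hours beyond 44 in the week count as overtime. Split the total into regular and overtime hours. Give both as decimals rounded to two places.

Mon: 8:11 AM–3:57 PM = 7 h 46 min; less 45 min break → 7 h 1 min
Tue: 5:11 AM–4:21 PM = 11 h 10 min; less 45 min break → 10 h 25 min
Wed: 9:24 AM–8:20 PM = 10 h 56 min; less 45 min break → 10 h 11 min
Thu: 8:32 AM–12:50 PM = 4 h 18 min; less 45 min break → 3 h 33 min
Fri: 6:23 AM–6:19 PM = 11 h 56 min; less 45 min break → 11 h 11 min
Total worked: 42 h 21 min = 42.35 h.
Threshold 44 h → overtime 0 h 0 min, regular 42 h 21 min.

Regular 42.35 hours, overtime 0.00 hours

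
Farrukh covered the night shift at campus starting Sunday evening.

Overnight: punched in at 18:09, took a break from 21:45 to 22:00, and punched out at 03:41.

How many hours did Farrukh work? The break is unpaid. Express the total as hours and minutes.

9 h 17 min

Overnight: 18:09 → midnight = 5 h 51 min; midnight → 03:41 = 3 h 41 min; span 9 h 32 min; less 15 min break → 9 h 17 min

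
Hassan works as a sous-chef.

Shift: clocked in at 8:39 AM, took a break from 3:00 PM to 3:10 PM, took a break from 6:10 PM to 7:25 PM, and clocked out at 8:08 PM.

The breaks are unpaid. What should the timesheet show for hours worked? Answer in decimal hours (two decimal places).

10.07 hours

Shift: 8:39 AM–8:08 PM = 11 h 29 min; less 85 min break → 10 h 4 min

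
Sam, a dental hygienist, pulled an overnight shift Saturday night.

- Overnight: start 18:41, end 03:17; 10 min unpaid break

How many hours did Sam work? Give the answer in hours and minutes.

8 h 26 min

Overnight: 18:41 → midnight = 5 h 19 min; midnight → 03:17 = 3 h 17 min; span 8 h 36 min; less 10 min break → 8 h 26 min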